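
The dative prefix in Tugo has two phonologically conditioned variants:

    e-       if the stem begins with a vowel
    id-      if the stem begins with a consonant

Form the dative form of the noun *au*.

eau

*au* — first sound /a/ (a vowel) → e- → *eau*.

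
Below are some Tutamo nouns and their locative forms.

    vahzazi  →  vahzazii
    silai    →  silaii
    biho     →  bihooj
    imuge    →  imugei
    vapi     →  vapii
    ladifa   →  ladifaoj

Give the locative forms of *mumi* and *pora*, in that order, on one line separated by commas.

The alternation tracks the last vowel of the stem — -i when the last vowel of the stem is a front vowel (*vahzazi*, *silai*, *imuge*, *vapi*); -oj when the last vowel of the stem is a back vowel (*biho*, *ladifa*).
The last vowel of *mumi* is /i/, which is a front vowel, so the suffix is -i, giving *mumii*.
Since the last vowel of *pora* is /a/ (a back vowel), it takes -oj, giving *poraoj*.

mumii, poraoj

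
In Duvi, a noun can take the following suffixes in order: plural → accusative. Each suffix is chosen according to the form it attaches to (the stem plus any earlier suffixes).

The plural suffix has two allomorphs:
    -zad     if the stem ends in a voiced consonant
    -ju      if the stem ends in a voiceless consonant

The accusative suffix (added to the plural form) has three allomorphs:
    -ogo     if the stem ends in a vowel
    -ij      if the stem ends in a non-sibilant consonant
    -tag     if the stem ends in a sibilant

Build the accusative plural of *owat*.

owatjuogo

*owat* — final consonant /t/ (voiceless) → -ju → *owatju*.
The plural form *owatju*: final sound = /u/, a vowel → -ogo → *owatjuogo*.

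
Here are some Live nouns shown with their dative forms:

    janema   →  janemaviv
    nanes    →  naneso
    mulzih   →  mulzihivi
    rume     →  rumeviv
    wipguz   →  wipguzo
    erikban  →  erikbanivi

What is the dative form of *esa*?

The pattern is sibilance of the final sound: -o when the stem ends in a sibilant (*nanes*, *wipguz*); -ivi when the stem ends in a non-sibilant consonant (*mulzih*, *erikban*); -viv when the stem ends in a vowel (*janema*, *rume*).
*esa*: final sound = /a/, a vowel → -viv → *esaviv*.

esaviv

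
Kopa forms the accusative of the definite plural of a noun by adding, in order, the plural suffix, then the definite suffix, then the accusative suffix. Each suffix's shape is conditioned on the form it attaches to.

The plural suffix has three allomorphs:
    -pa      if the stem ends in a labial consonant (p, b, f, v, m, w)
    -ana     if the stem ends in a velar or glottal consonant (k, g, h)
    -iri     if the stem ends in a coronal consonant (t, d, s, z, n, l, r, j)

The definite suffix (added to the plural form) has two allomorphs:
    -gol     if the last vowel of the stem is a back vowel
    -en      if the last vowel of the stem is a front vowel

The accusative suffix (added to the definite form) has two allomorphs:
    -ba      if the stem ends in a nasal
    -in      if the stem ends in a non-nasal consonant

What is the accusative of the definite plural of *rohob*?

The final consonant of *rohob* is /b/, which is labial, so the plural suffix is -pa, giving *rohobpa*.
Since the last vowel of the plural form *rohobpa* is /a/ (a back vowel), it takes -gol, giving *rohobpagol*.
The definite form *rohobpagol*: final consonant = /l/, non-nasal → -in → *rohobpagolin*.

rohobpagolin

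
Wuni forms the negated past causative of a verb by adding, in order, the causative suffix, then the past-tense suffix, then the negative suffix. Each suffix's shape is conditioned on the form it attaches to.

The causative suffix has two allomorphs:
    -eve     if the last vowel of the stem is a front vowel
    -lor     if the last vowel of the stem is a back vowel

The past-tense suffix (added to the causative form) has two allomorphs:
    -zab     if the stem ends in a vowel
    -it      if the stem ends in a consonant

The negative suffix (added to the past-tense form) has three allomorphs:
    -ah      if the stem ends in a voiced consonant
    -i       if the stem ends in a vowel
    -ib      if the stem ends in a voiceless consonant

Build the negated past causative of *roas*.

roasloritib

The last vowel of *roas* is /a/, which is a back vowel, so the causative suffix is -lor, giving *roaslor*.
Since the final sound of the causative form *roaslor* is /r/ (a consonant), it takes -it, giving *roaslorit*.
The final sound of the past-tense form *roaslorit* is /t/, which is a voiceless consonant, so the negative suffix is -ib, giving *roasloritib*.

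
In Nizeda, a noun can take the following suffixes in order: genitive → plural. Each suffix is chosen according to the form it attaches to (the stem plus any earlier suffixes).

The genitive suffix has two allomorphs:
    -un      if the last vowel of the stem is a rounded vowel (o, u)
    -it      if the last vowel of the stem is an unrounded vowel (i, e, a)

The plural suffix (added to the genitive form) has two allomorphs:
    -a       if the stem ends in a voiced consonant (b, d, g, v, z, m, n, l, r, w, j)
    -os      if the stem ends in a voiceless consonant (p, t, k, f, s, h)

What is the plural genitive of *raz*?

The last vowel of *raz* is /a/, which is an unrounded vowel, so the genitive suffix is -it, giving *razit*.
The final consonant of the genitive form *razit* is /t/, which is voiceless, so the plural suffix is -os, giving *razitos*.

razitos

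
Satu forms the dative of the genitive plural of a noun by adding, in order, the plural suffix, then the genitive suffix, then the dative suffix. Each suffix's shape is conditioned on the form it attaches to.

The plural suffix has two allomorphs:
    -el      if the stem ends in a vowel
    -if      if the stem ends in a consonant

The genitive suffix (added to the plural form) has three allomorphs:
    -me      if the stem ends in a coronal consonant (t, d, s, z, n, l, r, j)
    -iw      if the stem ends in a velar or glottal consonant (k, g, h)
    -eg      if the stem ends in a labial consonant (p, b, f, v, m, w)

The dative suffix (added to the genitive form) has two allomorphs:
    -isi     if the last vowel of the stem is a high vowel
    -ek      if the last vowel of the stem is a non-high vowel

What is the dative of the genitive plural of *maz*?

*maz*: final sound = /z/, a consonant → -if → *mazif*.
The plural form *mazif*: final consonant = /f/, labial → -eg → *mazifeg*.
Since the last vowel of the genitive form *mazifeg* is /e/ (a non-high vowel), it takes -ek, giving *mazifegek*.

mazifegek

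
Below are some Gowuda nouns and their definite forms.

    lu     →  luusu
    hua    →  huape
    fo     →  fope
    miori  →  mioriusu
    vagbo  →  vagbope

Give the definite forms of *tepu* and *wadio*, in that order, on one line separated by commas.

tepuusu, wadiope

The alternation tracks the last vowel of the stem — -usu when the last vowel of the stem is a high vowel (*lu*, *miori*); -pe when the last vowel of the stem is a non-high vowel (*hua*, *fo*, *vagbo*).
The last vowel of *tepu* is /u/, which is a high vowel, so the suffix is -usu, giving *tepuusu*.
*wadio*: last vowel = /o/, a non-high vowel → -pe → *wadiope*.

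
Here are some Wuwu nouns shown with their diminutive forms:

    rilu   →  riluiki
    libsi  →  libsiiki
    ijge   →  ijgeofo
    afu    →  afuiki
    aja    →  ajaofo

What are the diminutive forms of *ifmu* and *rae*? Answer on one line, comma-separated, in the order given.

ifmuiki, raeofo

The alternation tracks the last vowel of the stem — -iki when the last vowel of the stem is a high vowel (*rilu*, *libsi*, *afu*); -ofo when the last vowel of the stem is a non-high vowel (*ijge*, *aja*).
Since the last vowel of *ifmu* is /u/ (a high vowel), it takes -iki, giving *ifmuiki*.
Since the last vowel of *rae* is /e/ (a non-high vowel), it takes -ofo, giving *raeofo*.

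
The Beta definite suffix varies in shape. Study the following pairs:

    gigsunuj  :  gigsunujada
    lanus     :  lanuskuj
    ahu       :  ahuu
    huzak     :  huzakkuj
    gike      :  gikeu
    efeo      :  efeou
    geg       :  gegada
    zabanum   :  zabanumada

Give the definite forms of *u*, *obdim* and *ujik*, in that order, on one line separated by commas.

uu, obdimada, ujikkuj

The alternation tracks the final sound of the stem — -kuj when the stem ends in a voiceless consonant (*lanus*, *huzak*); -ada when the stem ends in a voiced consonant (*gigsunuj*, *geg*, *zabanum*); -u when the stem ends in a vowel (*ahu*, *gike*, *efeo*).
*u*: final sound = /u/, a vowel → -u → *uu*.
Since the final sound of *obdim* is /m/ (a voiced consonant), it takes -ada, giving *obdimada*.
*ujik*: final sound = /k/, a voiceless consonant → -kuj → *ujikkuj*.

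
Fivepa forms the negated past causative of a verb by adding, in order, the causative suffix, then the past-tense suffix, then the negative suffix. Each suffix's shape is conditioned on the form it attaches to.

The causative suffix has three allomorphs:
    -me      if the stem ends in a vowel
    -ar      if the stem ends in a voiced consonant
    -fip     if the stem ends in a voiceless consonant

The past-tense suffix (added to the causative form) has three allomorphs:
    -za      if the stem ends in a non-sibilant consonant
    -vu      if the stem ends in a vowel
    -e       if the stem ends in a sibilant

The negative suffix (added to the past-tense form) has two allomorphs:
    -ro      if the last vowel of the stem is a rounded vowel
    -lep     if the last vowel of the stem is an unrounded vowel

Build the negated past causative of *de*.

demevuro

Since the final sound of *de* is /e/ (a vowel), it takes -me, giving *deme*.
Since the final sound of the causative form *deme* is /e/ (a vowel), it takes -vu, giving *demevu*.
The past-tense form *demevu*: last vowel = /u/, a rounded vowel → -ro → *demevuro*.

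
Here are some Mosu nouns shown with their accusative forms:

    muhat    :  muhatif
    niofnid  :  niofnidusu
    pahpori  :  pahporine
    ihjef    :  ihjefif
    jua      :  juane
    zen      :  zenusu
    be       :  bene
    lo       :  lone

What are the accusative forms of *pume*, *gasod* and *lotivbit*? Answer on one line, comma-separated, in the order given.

The pattern is voicing of the final sound: -if when the stem ends in a voiceless consonant (*muhat*, *ihjef*); -usu when the stem ends in a voiced consonant (*niofnid*, *zen*); -ne when the stem ends in a vowel (*pahpori*, *jua*, *be*, *lo*).
*pume* — final sound /e/ (a vowel) → -ne → *pumene*.
*gasod*: final sound = /d/, a voiced consonant → -usu → *gasodusu*.
Since the final sound of *lotivbit* is /t/ (a voiceless consonant), it takes -if, giving *lotivbitif*.

pumene, gasodusu, lotivbitif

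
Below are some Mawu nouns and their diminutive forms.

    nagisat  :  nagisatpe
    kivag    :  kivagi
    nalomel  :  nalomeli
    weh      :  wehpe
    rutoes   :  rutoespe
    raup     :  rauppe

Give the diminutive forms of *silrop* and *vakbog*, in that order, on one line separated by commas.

silroppe, vakbogi

The pattern is voicing of the final consonant: -pe when the stem ends in a voiceless consonant (*nagisat*, *weh*, *rutoes*, *raup*); -i when the stem ends in a voiced consonant (*kivag*, *nalomel*).
Since the final consonant of *silrop* is /p/ (voiceless), it takes -pe, giving *silroppe*.
*vakbog*: final consonant = /g/, voiced → -i → *vakbogi*.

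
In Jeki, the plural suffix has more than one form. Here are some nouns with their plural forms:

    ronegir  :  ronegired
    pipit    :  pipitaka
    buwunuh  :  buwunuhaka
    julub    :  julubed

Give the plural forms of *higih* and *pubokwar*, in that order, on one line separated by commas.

higihaka, pubokwared

The pattern is voicing of the final consonant: -aka when the stem ends in a voiceless consonant (*pipit*, *buwunuh*); -ed when the stem ends in a voiced consonant (*ronegir*, *julub*).
The final consonant of *higih* is /h/, which is voiceless, so the suffix is -aka, giving *higihaka*.
*pubokwar* — final consonant /r/ (voiced) → -ed → *pubokwared*.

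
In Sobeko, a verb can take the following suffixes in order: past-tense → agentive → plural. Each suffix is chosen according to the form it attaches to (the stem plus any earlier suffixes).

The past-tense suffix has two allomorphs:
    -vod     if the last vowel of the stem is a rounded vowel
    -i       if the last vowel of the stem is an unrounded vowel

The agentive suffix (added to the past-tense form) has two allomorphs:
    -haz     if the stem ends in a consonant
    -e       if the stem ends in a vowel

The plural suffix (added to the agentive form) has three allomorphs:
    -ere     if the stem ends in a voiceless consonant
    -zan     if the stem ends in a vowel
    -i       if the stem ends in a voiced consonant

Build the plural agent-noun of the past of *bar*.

*bar*: last vowel = /a/, an unrounded vowel → -i → *bari*.
The past-tense form *bari* — final sound /i/ (a vowel) → -e → *barie*.
Since the final sound of the agentive form *barie* is /e/ (a vowel), it takes -zan, giving *bariezan*.

bariezan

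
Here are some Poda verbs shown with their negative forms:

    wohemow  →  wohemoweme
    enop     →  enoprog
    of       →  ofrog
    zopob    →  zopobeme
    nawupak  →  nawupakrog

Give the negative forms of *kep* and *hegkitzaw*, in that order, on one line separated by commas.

keprog, hegkitzaweme

Looking at the final consonant of each stem: -rog when the stem ends in a voiceless consonant (*enop*, *of*, *nawupak*); -eme when the stem ends in a voiced consonant (*wohemow*, *zopob*).
*kep*: final consonant = /p/, voiceless → -rog → *keprog*.
*hegkitzaw*: final consonant = /w/, voiced → -eme → *hegkitzaweme*.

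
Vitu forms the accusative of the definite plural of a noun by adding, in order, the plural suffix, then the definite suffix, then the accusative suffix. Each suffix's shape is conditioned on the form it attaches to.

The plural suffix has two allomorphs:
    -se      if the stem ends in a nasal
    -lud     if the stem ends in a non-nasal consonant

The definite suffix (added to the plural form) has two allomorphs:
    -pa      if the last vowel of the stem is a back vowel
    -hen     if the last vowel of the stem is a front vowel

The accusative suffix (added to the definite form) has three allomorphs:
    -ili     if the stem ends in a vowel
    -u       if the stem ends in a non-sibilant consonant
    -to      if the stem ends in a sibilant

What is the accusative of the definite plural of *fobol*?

fobolludpaili

*fobol* — final consonant /l/ (non-nasal) → -lud → *fobollud*.
The plural form *fobollud* — last vowel /u/ (a back vowel) → -pa → *fobolludpa*.
The definite form *fobolludpa*: final sound = /a/, a vowel → -ili → *fobolludpaili*.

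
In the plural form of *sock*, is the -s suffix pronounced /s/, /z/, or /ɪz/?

The stem *sock* ends in a voiceless non-sibilant consonant.
The plural suffix surfaces as /ɪz/ after sibilants, /s/ after other voiceless consonants, and /z/ after other voiced sounds.
So the plural -s on *sock* is pronounced /s/.

/s/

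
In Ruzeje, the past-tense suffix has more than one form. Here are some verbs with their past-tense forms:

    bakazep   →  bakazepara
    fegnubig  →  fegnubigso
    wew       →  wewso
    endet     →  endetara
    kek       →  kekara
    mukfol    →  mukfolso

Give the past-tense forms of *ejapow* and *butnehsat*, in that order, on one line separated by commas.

The pattern is voicing of the final consonant: -ara when the stem ends in a voiceless consonant (*bakazep*, *endet*, *kek*); -so when the stem ends in a voiced consonant (*fegnubig*, *wew*, *mukfol*).
*ejapow* — final consonant /w/ (voiced) → -so → *ejapowso*.
The final consonant of *butnehsat* is /t/, which is voiceless, so the suffix is -ara, giving *butnehsatara*.

ejapowso, butnehsatara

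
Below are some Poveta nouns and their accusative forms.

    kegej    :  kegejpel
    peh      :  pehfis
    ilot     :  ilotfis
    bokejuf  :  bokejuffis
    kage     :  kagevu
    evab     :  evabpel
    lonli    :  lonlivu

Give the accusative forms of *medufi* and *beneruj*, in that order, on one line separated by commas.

The suffix is conditioned by the final sound: -fis when the stem ends in a voiceless consonant (*peh*, *ilot*, *bokejuf*); -pel when the stem ends in a voiced consonant (*kegej*, *evab*); -vu when the stem ends in a vowel (*kage*, *lonli*).
*medufi*: final sound = /i/, a vowel → -vu → *medufivu*.
*beneruj*: final sound = /j/, a voiced consonant → -pel → *benerujpel*.

medufivu, benerujpel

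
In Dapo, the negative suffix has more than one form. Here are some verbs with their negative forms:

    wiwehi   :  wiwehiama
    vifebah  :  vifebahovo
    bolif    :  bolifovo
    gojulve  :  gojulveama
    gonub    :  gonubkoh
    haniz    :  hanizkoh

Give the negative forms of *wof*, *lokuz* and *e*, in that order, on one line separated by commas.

wofovo, lokuzkoh, eama

The alternation tracks the final sound of the stem — -ovo when the stem ends in a voiceless consonant (*vifebah*, *bolif*); -koh when the stem ends in a voiced consonant (*gonub*, *haniz*); -ama when the stem ends in a vowel (*wiwehi*, *gojulve*).
Since the final sound of *wof* is /f/ (a voiceless consonant), it takes -ovo, giving *wofovo*.
*lokuz*: final sound = /z/, a voiced consonant → -koh → *lokuzkoh*.
The final sound of *e* is /e/, which is a vowel, so the suffix is -ama, giving *eama*.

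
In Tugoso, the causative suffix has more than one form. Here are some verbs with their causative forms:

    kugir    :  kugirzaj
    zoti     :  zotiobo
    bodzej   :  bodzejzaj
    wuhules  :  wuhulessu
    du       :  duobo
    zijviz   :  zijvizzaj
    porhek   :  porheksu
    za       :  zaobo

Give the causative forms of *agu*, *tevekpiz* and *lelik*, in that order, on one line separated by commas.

aguobo, tevekpizzaj, leliksu

The alternation tracks the final sound of the stem — -su when the stem ends in a voiceless consonant (*wuhules*, *porhek*); -zaj when the stem ends in a voiced consonant (*kugir*, *bodzej*, *zijviz*); -obo when the stem ends in a vowel (*zoti*, *du*, *za*).
Since the final sound of *agu* is /u/ (a vowel), it takes -obo, giving *aguobo*.
Since the final sound of *tevekpiz* is /z/ (a voiced consonant), it takes -zaj, giving *tevekpizzaj*.
Since the final sound of *lelik* is /k/ (a voiceless consonant), it takes -su, giving *leliksu*.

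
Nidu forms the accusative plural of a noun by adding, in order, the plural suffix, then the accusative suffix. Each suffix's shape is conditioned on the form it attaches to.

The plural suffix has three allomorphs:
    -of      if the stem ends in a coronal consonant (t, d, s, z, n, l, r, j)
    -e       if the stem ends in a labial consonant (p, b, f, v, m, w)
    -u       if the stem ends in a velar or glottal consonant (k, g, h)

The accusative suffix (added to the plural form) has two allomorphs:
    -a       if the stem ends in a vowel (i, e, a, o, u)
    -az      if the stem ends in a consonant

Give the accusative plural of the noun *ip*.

ipea

*ip* — final consonant /p/ (labial) → -e → *ipe*.
The plural form *ipe* — final sound /e/ (a vowel) → -a → *ipea*.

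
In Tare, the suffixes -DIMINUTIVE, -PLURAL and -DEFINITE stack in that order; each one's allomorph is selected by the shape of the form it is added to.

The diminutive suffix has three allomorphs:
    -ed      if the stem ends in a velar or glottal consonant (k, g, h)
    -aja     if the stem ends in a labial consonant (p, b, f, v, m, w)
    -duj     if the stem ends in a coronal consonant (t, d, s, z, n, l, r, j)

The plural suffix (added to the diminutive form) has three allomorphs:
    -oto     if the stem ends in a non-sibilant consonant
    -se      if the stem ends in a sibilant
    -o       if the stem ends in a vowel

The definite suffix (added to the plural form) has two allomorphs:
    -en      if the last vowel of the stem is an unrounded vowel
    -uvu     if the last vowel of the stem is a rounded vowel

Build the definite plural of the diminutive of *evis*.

*evis* — final consonant /s/ (coronal) → -duj → *evisduj*.
The diminutive form *evisduj*: final sound = /j/, a non-sibilant consonant → -oto → *evisdujoto*.
The plural form *evisdujoto* — last vowel /o/ (a rounded vowel) → -uvu → *evisdujotouvu*.

evisdujotouvu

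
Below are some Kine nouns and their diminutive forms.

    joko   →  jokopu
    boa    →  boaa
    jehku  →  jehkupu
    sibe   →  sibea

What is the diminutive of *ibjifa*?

ibjifaa

Looking at the last vowel of each stem: -pu when the last vowel of the stem is a rounded vowel (*joko*, *jehku*); -a when the last vowel of the stem is an unrounded vowel (*boa*, *sibe*).
*ibjifa* — last vowel /a/ (an unrounded vowel) → -a → *ibjifaa*.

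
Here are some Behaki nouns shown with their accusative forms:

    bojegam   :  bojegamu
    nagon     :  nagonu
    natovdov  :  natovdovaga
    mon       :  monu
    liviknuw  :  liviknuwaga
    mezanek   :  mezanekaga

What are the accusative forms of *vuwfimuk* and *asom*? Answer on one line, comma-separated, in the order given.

vuwfimukaga, asomu

The alternation tracks the final consonant of the stem — -u when the stem ends in a nasal (*bojegam*, *nagon*, *mon*); -aga when the stem ends in a non-nasal consonant (*natovdov*, *liviknuw*, *mezanek*).
Since the final consonant of *vuwfimuk* is /k/ (non-nasal), it takes -aga, giving *vuwfimukaga*.
The final consonant of *asom* is /m/, which is a nasal, so the suffix is -u, giving *asomu*.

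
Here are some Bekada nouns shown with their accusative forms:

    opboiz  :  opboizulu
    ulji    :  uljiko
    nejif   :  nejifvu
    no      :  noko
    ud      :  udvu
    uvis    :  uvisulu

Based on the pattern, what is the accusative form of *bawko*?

bawkoko

The alternation tracks the final sound of the stem — -ulu when the stem ends in a sibilant (*opboiz*, *uvis*); -vu when the stem ends in a non-sibilant consonant (*nejif*, *ud*); -ko when the stem ends in a vowel (*ulji*, *no*).
*bawko* — final sound /o/ (a vowel) → -ko → *bawkoko*.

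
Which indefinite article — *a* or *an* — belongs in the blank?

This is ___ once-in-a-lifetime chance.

The indefinite article is chosen by the initial *sound* of the following word, not its spelling.
*once-in-a-lifetime* begins with the sound /wʌ/ (*once* pronounced with initial /w/) — a consonant sound.
So the article is *a*: This is a once-in-a-lifetime chance.

a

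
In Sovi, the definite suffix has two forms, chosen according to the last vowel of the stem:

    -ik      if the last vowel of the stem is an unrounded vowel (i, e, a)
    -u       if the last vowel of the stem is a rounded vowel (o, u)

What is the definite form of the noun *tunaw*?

tunawik

The last vowel of *tunaw* is /a/, which is an unrounded vowel, so the suffix is -ik, giving *tunawik*.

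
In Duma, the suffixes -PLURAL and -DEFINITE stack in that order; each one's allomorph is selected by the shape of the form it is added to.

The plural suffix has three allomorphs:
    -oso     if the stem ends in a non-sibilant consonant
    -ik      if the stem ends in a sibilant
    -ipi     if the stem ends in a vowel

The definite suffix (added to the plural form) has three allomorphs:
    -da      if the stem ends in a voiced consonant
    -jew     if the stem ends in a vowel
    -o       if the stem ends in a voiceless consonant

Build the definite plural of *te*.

teipijew

*te*: final sound = /e/, a vowel → -ipi → *teipi*.
The plural form *teipi*: final sound = /i/, a vowel → -jew → *teipijew*.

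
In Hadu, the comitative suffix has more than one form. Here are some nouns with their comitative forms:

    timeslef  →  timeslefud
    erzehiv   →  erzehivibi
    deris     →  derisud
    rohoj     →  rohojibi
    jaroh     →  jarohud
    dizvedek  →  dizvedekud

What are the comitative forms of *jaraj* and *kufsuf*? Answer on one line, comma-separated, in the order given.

jarajibi, kufsufud

The pattern is voicing of the final consonant: -ud when the stem ends in a voiceless consonant (*timeslef*, *deris*, *jaroh*, *dizvedek*); -ibi when the stem ends in a voiced consonant (*erzehiv*, *rohoj*).
*jaraj*: final consonant = /j/, voiced → -ibi → *jarajibi*.
*kufsuf*: final consonant = /f/, voiceless → -ud → *kufsufud*.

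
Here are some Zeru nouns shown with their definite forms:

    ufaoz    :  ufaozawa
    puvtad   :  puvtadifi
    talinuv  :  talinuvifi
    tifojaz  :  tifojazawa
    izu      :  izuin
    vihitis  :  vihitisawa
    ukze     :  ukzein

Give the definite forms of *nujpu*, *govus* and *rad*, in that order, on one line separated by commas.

nujpuin, govusawa, radifi

The suffix is conditioned by the final sound: -awa when the stem ends in a sibilant (*ufaoz*, *tifojaz*, *vihitis*); -ifi when the stem ends in a non-sibilant consonant (*puvtad*, *talinuv*); -in when the stem ends in a vowel (*izu*, *ukze*).
The final sound of *nujpu* is /u/, which is a vowel, so the suffix is -in, giving *nujpuin*.
*govus* — final sound /s/ (a sibilant) → -awa → *govusawa*.
The final sound of *rad* is /d/, which is a non-sibilant consonant, so the suffix is -ifi, giving *radifi*.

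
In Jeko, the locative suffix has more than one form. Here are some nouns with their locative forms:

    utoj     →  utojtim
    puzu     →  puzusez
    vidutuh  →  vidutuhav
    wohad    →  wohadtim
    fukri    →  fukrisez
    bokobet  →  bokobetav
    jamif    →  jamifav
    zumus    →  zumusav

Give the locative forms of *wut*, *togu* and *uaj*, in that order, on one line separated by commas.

The alternation tracks the final sound of the stem — -av when the stem ends in a voiceless consonant (*vidutuh*, *bokobet*, *jamif*, *zumus*); -tim when the stem ends in a voiced consonant (*utoj*, *wohad*); -sez when the stem ends in a vowel (*puzu*, *fukri*).
*wut*: final sound = /t/, a voiceless consonant → -av → *wutav*.
Since the final sound of *togu* is /u/ (a vowel), it takes -sez, giving *togusez*.
*uaj*: final sound = /j/, a voiced consonant → -tim → *uajtim*.

wutav, togusez, uajtim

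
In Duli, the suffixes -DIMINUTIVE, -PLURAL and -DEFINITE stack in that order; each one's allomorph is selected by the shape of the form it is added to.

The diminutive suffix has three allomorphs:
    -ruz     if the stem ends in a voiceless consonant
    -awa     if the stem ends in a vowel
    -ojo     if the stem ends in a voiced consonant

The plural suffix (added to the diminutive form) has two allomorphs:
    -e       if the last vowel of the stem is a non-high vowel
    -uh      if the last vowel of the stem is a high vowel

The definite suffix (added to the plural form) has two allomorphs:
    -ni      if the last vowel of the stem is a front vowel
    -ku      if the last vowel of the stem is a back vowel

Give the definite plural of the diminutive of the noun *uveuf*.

The final sound of *uveuf* is /f/, which is a voiceless consonant, so the diminutive suffix is -ruz, giving *uveufruz*.
The diminutive form *uveufruz* — last vowel /u/ (a high vowel) → -uh → *uveufruzuh*.
The plural form *uveufruzuh* — last vowel /u/ (a back vowel) → -ku → *uveufruzuhku*.

uveufruzuhku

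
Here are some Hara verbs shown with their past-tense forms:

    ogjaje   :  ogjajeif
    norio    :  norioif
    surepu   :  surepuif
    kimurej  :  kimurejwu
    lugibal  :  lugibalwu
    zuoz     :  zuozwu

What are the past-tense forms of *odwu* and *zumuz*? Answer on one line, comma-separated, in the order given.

odwuif, zumuzwu

The suffix is conditioned by the final sound: -wu when the stem ends in a consonant (*kimurej*, *lugibal*, *zuoz*); -if when the stem ends in a vowel (*ogjaje*, *norio*, *surepu*).
Since the final sound of *odwu* is /u/ (a vowel), it takes -if, giving *odwuif*.
The final sound of *zumuz* is /z/, which is a consonant, so the suffix is -wu, giving *zumuzwu*.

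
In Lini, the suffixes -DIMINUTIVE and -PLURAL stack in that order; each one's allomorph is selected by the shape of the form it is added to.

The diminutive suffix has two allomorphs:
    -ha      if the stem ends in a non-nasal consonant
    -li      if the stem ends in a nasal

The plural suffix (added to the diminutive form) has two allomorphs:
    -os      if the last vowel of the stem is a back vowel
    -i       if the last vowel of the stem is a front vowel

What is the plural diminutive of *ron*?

*ron*: final consonant = /n/, a nasal → -li → *ronli*.
Since the last vowel of the diminutive form *ronli* is /i/ (a front vowel), it takes -i, giving *ronlii*.

ronlii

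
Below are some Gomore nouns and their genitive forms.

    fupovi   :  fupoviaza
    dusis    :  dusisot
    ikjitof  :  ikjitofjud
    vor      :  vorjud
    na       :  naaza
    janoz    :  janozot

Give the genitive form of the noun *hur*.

Looking at the final sound of each stem: -ot when the stem ends in a sibilant (*dusis*, *janoz*); -jud when the stem ends in a non-sibilant consonant (*ikjitof*, *vor*); -aza when the stem ends in a vowel (*fupovi*, *na*).
*hur* — final sound /r/ (a non-sibilant consonant) → -jud → *hurjud*.

hurjud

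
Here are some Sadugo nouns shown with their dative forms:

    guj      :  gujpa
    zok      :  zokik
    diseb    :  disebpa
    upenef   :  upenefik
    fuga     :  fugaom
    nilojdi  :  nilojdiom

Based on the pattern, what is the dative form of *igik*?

The suffix is conditioned by the final sound: -ik when the stem ends in a voiceless consonant (*zok*, *upenef*); -pa when the stem ends in a voiced consonant (*guj*, *diseb*); -om when the stem ends in a vowel (*fuga*, *nilojdi*).
*igik*: final sound = /k/, a voiceless consonant → -ik → *igikik*.

igikik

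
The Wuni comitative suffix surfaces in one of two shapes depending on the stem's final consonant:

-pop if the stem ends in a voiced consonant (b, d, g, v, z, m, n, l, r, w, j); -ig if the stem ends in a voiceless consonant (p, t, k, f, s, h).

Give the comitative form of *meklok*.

The final consonant of *meklok* is /k/, which is voiceless, so the suffix is -ig, giving *meklokig*.

meklokig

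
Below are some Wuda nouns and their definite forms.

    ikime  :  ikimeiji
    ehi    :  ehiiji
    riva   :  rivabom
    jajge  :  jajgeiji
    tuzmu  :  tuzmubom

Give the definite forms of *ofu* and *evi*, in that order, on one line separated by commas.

The suffix is conditioned by the last vowel: -iji when the last vowel of the stem is a front vowel (*ikime*, *ehi*, *jajge*); -bom when the last vowel of the stem is a back vowel (*riva*, *tuzmu*).
The last vowel of *ofu* is /u/, which is a back vowel, so the suffix is -bom, giving *ofubom*.
*evi*: last vowel = /i/, a front vowel → -iji → *eviiji*.

ofubom, eviiji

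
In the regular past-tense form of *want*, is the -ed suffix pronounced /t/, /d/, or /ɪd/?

/ɪd/

The stem *want* ends in /t/ or /d/.
The -ed suffix is realized as /ɪd/ after /t, d/; as /t/ after other voiceless consonants; and as /d/ after other voiced sounds.
So -ed on *want* is pronounced /ɪd/.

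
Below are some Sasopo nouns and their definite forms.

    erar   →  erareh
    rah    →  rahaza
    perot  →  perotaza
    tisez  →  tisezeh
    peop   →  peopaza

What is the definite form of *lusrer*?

The alternation tracks the final consonant of the stem — -aza when the stem ends in a voiceless consonant (*rah*, *perot*, *peop*); -eh when the stem ends in a voiced consonant (*erar*, *tisez*).
*lusrer* — final consonant /r/ (voiced) → -eh → *lusrereh*.

lusrereh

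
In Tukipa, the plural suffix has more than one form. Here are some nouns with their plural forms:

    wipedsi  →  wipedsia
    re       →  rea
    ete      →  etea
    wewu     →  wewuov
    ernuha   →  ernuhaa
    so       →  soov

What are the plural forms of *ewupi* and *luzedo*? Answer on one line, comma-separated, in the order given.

ewupia, luzedoov

The pattern is rounding harmony: -ov when the last vowel of the stem is a rounded vowel (*wewu*, *so*); -a when the last vowel of the stem is an unrounded vowel (*wipedsi*, *re*, *ete*, *ernuha*).
Since the last vowel of *ewupi* is /i/ (an unrounded vowel), it takes -a, giving *ewupia*.
Since the last vowel of *luzedo* is /o/ (a rounded vowel), it takes -ov, giving *luzedoov*.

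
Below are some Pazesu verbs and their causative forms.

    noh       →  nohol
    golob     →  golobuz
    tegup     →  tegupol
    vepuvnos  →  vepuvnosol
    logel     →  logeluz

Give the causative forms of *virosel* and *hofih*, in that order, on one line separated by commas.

The alternation tracks the final consonant of the stem — -ol when the stem ends in a voiceless consonant (*noh*, *tegup*, *vepuvnos*); -uz when the stem ends in a voiced consonant (*golob*, *logel*).
The final consonant of *virosel* is /l/, which is voiced, so the suffix is -uz, giving *viroseluz*.
Since the final consonant of *hofih* is /h/ (voiceless), it takes -ol, giving *hofihol*.

viroseluz, hofihol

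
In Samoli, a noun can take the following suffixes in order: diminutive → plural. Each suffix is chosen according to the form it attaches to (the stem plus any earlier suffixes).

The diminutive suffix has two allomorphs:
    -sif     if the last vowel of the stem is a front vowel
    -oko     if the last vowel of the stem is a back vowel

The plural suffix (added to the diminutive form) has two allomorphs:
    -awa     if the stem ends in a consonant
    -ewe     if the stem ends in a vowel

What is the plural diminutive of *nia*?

*nia* — last vowel /a/ (a back vowel) → -oko → *niaoko*.
The diminutive form *niaoko*: final sound = /o/, a vowel → -ewe → *niaokoewe*.

niaokoewe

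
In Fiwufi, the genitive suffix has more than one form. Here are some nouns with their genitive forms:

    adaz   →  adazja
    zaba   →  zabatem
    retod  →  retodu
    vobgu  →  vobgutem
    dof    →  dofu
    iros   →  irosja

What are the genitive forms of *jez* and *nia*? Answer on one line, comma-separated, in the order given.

Looking at the final sound of each stem: -ja when the stem ends in a sibilant (*adaz*, *iros*); -u when the stem ends in a non-sibilant consonant (*retod*, *dof*); -tem when the stem ends in a vowel (*zaba*, *vobgu*).
The final sound of *jez* is /z/, which is a sibilant, so the suffix is -ja, giving *jezja*.
*nia*: final sound = /a/, a vowel → -tem → *niatem*.

jezja, niatem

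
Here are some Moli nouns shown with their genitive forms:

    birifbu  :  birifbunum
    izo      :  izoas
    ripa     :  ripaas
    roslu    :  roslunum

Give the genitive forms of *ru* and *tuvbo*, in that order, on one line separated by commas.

runum, tuvboas

The alternation tracks the last vowel of the stem — -num when the last vowel of the stem is a high vowel (*birifbu*, *roslu*); -as when the last vowel of the stem is a non-high vowel (*izo*, *ripa*).
*ru* — last vowel /u/ (a high vowel) → -num → *runum*.
Since the last vowel of *tuvbo* is /o/ (a non-high vowel), it takes -as, giving *tuvboas*.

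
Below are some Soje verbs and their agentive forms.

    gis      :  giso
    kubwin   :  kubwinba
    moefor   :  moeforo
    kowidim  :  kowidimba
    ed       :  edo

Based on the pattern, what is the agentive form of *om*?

omba

The alternation tracks the final consonant of the stem — -ba when the stem ends in a nasal (*kubwin*, *kowidim*); -o when the stem ends in a non-nasal consonant (*gis*, *moefor*, *ed*).
The final consonant of *om* is /m/, which is a nasal, so the suffix is -ba, giving *omba*.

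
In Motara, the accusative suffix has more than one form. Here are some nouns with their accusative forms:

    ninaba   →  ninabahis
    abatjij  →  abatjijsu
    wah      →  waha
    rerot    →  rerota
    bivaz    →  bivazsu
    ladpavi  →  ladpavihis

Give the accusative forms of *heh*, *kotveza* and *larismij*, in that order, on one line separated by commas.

heha, kotvezahis, larismijsu

The alternation tracks the final sound of the stem — -a when the stem ends in a voiceless consonant (*wah*, *rerot*); -su when the stem ends in a voiced consonant (*abatjij*, *bivaz*); -his when the stem ends in a vowel (*ninaba*, *ladpavi*).
*heh* — final sound /h/ (a voiceless consonant) → -a → *heha*.
Since the final sound of *kotveza* is /a/ (a vowel), it takes -his, giving *kotvezahis*.
The final sound of *larismij* is /j/, which is a voiced consonant, so the suffix is -su, giving *larismijsu*.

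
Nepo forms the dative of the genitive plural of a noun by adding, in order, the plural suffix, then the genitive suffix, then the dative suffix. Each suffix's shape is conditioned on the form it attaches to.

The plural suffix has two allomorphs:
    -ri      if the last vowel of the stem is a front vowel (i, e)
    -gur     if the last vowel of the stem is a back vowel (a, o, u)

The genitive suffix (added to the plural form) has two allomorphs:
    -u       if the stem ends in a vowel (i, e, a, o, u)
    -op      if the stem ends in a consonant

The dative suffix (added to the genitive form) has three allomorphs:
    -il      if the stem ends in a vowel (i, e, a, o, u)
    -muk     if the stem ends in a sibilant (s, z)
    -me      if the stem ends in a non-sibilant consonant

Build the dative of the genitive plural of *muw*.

muwguropme

Since the last vowel of *muw* is /u/ (a back vowel), it takes -gur, giving *muwgur*.
The plural form *muwgur*: final sound = /r/, a consonant → -op → *muwgurop*.
The final sound of the genitive form *muwgurop* is /p/, which is a non-sibilant consonant, so the dative suffix is -me, giving *muwguropme*.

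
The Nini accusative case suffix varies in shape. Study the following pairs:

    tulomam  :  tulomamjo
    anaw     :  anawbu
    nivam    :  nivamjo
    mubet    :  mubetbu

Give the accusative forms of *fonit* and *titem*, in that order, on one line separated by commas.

The pattern is nasality of the final consonant: -jo when the stem ends in a nasal (*tulomam*, *nivam*); -bu when the stem ends in a non-nasal consonant (*anaw*, *mubet*).
Since the final consonant of *fonit* is /t/ (non-nasal), it takes -bu, giving *fonitbu*.
The final consonant of *titem* is /m/, which is a nasal, so the suffix is -jo, giving *titemjo*.

fonitbu, titemjo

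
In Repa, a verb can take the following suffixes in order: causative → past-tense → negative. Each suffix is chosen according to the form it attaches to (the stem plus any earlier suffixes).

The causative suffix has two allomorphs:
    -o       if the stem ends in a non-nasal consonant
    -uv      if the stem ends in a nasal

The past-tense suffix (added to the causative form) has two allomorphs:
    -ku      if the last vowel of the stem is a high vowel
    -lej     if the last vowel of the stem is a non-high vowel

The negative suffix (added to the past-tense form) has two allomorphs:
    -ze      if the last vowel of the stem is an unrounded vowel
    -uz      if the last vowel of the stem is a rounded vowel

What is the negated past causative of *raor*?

The final consonant of *raor* is /r/, which is non-nasal, so the causative suffix is -o, giving *raoro*.
The causative form *raoro* — last vowel /o/ (a non-high vowel) → -lej → *raorolej*.
Since the last vowel of the past-tense form *raorolej* is /e/ (an unrounded vowel), it takes -ze, giving *raorolejze*.

raorolejze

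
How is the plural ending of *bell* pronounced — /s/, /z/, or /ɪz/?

The stem *bell* ends in a voiced non-sibilant sound.
The plural suffix surfaces as /ɪz/ after sibilants, /s/ after other voiceless consonants, and /z/ after other voiced sounds.
So the plural -s on *bell* is pronounced /z/.

/z/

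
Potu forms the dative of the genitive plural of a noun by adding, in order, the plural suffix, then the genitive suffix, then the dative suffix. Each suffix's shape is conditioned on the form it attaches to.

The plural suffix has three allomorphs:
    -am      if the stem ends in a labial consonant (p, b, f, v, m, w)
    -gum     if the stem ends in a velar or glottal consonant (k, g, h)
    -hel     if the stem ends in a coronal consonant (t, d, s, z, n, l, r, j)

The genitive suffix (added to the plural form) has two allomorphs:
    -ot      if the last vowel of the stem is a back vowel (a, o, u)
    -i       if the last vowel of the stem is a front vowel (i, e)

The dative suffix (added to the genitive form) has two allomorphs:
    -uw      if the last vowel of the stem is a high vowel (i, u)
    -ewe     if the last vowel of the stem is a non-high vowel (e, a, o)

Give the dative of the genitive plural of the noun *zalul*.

Since the final consonant of *zalul* is /l/ (coronal), it takes -hel, giving *zalulhel*.
The plural form *zalulhel*: last vowel = /e/, a front vowel → -i → *zalulheli*.
The last vowel of the genitive form *zalulheli* is /i/, which is a high vowel, so the dative suffix is -uw, giving *zalulheliuw*.

zalulheliuw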